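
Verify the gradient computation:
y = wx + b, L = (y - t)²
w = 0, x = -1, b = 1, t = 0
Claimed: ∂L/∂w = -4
Incorrect

y = (0)(-1) + 1 = 1
∂L/∂y = 2(y - t) = 2(1 - 0) = 2
∂y/∂w = x = -1
∂L/∂w = 2 × -1 = -2

Claimed value: -4
Incorrect: The correct gradient is -2.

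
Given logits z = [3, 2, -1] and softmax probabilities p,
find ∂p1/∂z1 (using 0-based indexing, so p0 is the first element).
∂p1/∂z1 = 0.195

p = softmax(z) = [0.7214, 0.2654, 0.01321]
p1 = 0.2654

∂p1/∂z1 = p1(1 - p1) = 0.2654 × (1 - 0.2654) = 0.195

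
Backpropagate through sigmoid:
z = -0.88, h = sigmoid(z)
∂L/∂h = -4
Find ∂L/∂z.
∂L/∂z = -0.8289

σ(-0.88) = 0.2932
σ'(-0.88) = σ(-0.88)(1 - σ(-0.88)) = 0.2932 × 0.7068 = 0.2072
∂L/∂z = ∂L/∂h · σ'(z) = -4 × 0.2072 = -0.8289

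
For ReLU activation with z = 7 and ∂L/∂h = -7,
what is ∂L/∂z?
∂L/∂z = -7

h = ReLU(7) = 7
Since z > 0: ∂h/∂z = 1
∂L/∂z = ∂L/∂h · ∂h/∂z = -7 × 1 = -7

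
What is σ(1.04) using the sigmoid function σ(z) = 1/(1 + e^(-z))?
0.7389

sigmoid(1.04) = 1/(1 + e^(-1.04)) = 1/(1 + 0.3535) = 0.7389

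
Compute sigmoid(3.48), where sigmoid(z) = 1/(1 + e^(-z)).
0.9701

sigmoid(3.48) = 1/(1 + e^(-3.48)) = 1/(1 + 0.03081) = 0.9701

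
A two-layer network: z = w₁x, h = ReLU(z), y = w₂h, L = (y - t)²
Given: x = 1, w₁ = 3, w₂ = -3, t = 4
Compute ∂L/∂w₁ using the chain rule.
∂L/∂w₁ = 78

Forward pass:
z = w₁x = 3×1 = 3
h = ReLU(3) = 3
y = w₂h = -3×3 = -9

Backward pass:
∂L/∂y = 2(y - t) = 2(-9 - 4) = -26
∂y/∂h = w₂ = -3
∂h/∂z = 1 (ReLU derivative)
∂z/∂w₁ = x = 1

∂L/∂w₁ = -26 × -3 × 1 × 1 = 78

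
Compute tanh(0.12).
0.1194

tanh(0.12) = (e^(0.12) - e^(-0.12))/(e^(0.12) + e^(-0.12)) = 0.1194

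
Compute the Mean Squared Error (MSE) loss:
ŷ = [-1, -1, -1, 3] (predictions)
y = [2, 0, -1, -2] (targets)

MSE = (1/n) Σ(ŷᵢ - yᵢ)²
MSE = 8.75

MSE = (1/4)((-1-2)² + (-1-0)² + (-1--1)² + (3--2)²) = (1/4)(9 + 1 + 0 + 25) = 8.75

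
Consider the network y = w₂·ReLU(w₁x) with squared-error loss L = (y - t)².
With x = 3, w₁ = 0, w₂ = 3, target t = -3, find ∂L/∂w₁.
∂L/∂w₁ = 0

Forward pass:
z = w₁x = 0×3 = 0
h = ReLU(0) = 0
y = w₂h = 3×0 = 0

Backward pass:
∂L/∂y = 2(y - t) = 2(0 - -3) = 6
∂y/∂h = w₂ = 3
∂h/∂z = 0 (ReLU derivative)
∂z/∂w₁ = x = 3

∂L/∂w₁ = 6 × 3 × 0 × 3 = 0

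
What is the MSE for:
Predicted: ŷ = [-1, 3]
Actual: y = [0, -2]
MSE = 13

MSE = (1/2)((-1-0)² + (3--2)²) = (1/2)(1 + 25) = 13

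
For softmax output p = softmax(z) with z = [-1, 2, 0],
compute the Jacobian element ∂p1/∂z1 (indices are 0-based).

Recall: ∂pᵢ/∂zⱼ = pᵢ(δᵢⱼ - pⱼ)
∂p1/∂z1 = 0.1318

p = softmax(z) = [0.04201, 0.8438, 0.1142]
p1 = 0.8438

∂p1/∂z1 = p1(1 - p1) = 0.8438 × (1 - 0.8438) = 0.1318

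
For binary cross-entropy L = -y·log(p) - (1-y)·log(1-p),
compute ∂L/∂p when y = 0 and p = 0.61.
∂L/∂p = 2.564

∂L/∂p = -y/p + (1-y)/(1-p) = 0 + 1/0.39 = 2.564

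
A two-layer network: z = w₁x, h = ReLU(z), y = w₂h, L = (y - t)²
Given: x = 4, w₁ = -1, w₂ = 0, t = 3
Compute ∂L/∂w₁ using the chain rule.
∂L/∂w₁ = 0

Forward pass:
z = w₁x = -1×4 = -4
h = ReLU(-4) = 0
y = w₂h = 0×0 = 0

Backward pass:
∂L/∂y = 2(y - t) = 2(0 - 3) = -6
∂y/∂h = w₂ = 0
∂h/∂z = 0 (ReLU derivative)
∂z/∂w₁ = x = 4

∂L/∂w₁ = -6 × 0 × 0 × 4 = 0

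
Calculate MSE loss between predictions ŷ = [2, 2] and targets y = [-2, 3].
MSE = 8.5

MSE = (1/2)((2--2)² + (2-3)²) = (1/2)(16 + 1) = 8.5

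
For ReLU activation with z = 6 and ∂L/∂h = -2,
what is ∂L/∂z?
∂L/∂z = -2

h = ReLU(6) = 6
Since z > 0: ∂h/∂z = 1
∂L/∂z = ∂L/∂h · ∂h/∂z = -2 × 1 = -2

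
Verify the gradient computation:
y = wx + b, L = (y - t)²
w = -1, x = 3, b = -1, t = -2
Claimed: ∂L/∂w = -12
Correct

y = (-1)(3) + -1 = -4
∂L/∂y = 2(y - t) = 2(-4 - -2) = -4
∂y/∂w = x = 3
∂L/∂w = -4 × 3 = -12

Claimed value: -12
Correct: The correct gradient is -12.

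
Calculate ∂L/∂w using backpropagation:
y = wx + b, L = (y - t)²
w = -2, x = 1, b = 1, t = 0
∂L/∂w = -2

y = wx + b = (-2)(1) + 1 = -1
∂L/∂y = 2(y - t) = 2(-1 - 0) = -2
∂y/∂w = x = 1
∂L/∂w = ∂L/∂y · ∂y/∂w = -2 × 1 = -2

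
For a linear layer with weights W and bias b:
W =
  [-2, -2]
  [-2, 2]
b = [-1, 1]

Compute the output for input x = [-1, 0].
y = [1, 3]

Wx = [-2×-1 + -2×0, -2×-1 + 2×0]
   = [2, 2]
y = Wx + b = [2 + -1, 2 + 1] = [1, 3]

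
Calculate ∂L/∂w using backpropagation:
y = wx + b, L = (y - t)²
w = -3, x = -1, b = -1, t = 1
∂L/∂w = -2

y = wx + b = (-3)(-1) + -1 = 2
∂L/∂y = 2(y - t) = 2(2 - 1) = 2
∂y/∂w = x = -1
∂L/∂w = ∂L/∂y · ∂y/∂w = 2 × -1 = -2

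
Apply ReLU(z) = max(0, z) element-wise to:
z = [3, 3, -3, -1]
h = [3, 3, 0, 0]

ReLU applied element-wise: max(0,3)=3, max(0,3)=3, max(0,-3)=0, max(0,-1)=0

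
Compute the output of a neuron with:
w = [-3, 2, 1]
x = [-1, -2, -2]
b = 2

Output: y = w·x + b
y = -1

y = (-3)(-1) + (2)(-2) + (1)(-2) + 2 = -1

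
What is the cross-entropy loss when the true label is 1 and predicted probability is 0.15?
L = 1.897

L = -1·log(0.15) - 0·log(0.85) = -log(0.15) = 1.897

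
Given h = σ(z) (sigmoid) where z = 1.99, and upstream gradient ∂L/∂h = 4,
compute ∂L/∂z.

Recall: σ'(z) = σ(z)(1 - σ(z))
∂L/∂z = 0.4232

σ(1.99) = 0.8797
σ'(1.99) = σ(1.99)(1 - σ(1.99)) = 0.8797 × 0.1203 = 0.1058
∂L/∂z = ∂L/∂h · σ'(z) = 4 × 0.1058 = 0.4232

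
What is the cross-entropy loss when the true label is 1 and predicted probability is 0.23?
L = 1.47

L = -1·log(0.23) - 0·log(0.77) = -log(0.23) = 1.47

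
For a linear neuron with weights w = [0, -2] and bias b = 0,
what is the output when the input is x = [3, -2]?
y = 4

y = (0)(3) + (-2)(-2) + 0 = 4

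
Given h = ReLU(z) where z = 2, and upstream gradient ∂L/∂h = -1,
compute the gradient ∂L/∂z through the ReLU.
∂L/∂z = -1

h = ReLU(2) = 2
Since z > 0: ∂h/∂z = 1
∂L/∂z = ∂L/∂h · ∂h/∂z = -1 × 1 = -1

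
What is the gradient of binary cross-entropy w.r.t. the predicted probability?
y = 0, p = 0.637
∂L/∂p = 2.755

∂L/∂p = -y/p + (1-y)/(1-p) = 0 + 1/0.363 = 2.755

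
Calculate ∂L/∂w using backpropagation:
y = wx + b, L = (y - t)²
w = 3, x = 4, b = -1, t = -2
∂L/∂w = 104

y = wx + b = (3)(4) + -1 = 11
∂L/∂y = 2(y - t) = 2(11 - -2) = 26
∂y/∂w = x = 4
∂L/∂w = ∂L/∂y · ∂y/∂w = 26 × 4 = 104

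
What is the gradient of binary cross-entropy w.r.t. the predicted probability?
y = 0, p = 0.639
∂L/∂p = 2.77

∂L/∂p = -y/p + (1-y)/(1-p) = 0 + 1/0.361 = 2.77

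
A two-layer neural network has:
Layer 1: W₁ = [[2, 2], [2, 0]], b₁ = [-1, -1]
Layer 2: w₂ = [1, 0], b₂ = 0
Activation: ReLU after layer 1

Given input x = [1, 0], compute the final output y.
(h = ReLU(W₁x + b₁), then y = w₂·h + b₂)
y = 1

Layer 1 pre-activation: z₁ = [1, 1]
After ReLU: h = [1, 1]
Layer 2 output: y = 1×1 + 0×1 + 0 = 1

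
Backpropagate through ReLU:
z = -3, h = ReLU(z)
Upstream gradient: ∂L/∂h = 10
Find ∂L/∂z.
∂L/∂z = 0

h = ReLU(-3) = 0
Since z < 0: ∂h/∂z = 0
∂L/∂z = ∂L/∂h · ∂h/∂z = 10 × 0 = 0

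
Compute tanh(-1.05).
-0.7818

tanh(-1.05) = (e^(-1.05) - e^(1.05))/(e^(-1.05) + e^(1.05)) = -0.7818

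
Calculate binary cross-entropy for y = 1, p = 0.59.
L = 0.5276

L = -1·log(0.59) - 0·log(0.41) = -log(0.59) = 0.5276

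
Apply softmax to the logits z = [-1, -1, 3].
p = [0.0177, 0.0177, 0.9647]

exp(z) = [0.3679, 0.3679, 20.09]
Sum = 20.82
p = [0.0177, 0.0177, 0.9647]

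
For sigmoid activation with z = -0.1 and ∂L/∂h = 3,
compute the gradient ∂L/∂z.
∂L/∂z = 0.7481

σ(-0.1) = 0.475
σ'(-0.1) = σ(-0.1)(1 - σ(-0.1)) = 0.475 × 0.525 = 0.2494
∂L/∂z = ∂L/∂h · σ'(z) = 3 × 0.2494 = 0.7481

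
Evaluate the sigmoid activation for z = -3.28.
0.03626

sigmoid(-3.28) = 1/(1 + e^(3.28)) = 1/(1 + 26.58) = 0.03626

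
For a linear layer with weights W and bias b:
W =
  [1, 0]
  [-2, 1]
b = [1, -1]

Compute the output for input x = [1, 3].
y = [2, 0]

Wx = [1×1 + 0×3, -2×1 + 1×3]
   = [1, 1]
y = Wx + b = [1 + 1, 1 + -1] = [2, 0]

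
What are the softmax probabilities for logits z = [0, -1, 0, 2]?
p = [0.1025, 0.0377, 0.1025, 0.7573]

exp(z) = [1, 0.3679, 1, 7.389]
Sum = 9.757
p = [0.1025, 0.0377, 0.1025, 0.7573]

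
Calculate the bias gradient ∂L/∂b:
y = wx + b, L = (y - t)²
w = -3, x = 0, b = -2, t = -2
∂L/∂b = 0

y = wx + b = (-3)(0) + -2 = -2
∂L/∂y = 2(y - t) = 2(-2 - -2) = 0
∂y/∂b = 1
∂L/∂b = ∂L/∂y · ∂y/∂b = 0 × 1 = 0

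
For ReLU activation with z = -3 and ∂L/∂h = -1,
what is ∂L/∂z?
∂L/∂z = 0

h = ReLU(-3) = 0
Since z < 0: ∂h/∂z = 0
∂L/∂z = ∂L/∂h · ∂h/∂z = -1 × 0 = 0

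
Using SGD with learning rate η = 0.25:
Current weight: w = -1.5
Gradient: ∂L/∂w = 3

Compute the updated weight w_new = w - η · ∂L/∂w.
w_new = -2.25

w_new = w - η·∂L/∂w = -1.5 - 0.25×(3) = -1.5 - (0.75) = -2.25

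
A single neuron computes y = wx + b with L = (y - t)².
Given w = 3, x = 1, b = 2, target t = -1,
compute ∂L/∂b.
∂L/∂b = 12

y = wx + b = (3)(1) + 2 = 5
∂L/∂y = 2(y - t) = 2(5 - -1) = 12
∂y/∂b = 1
∂L/∂b = ∂L/∂y · ∂y/∂b = 12 × 1 = 12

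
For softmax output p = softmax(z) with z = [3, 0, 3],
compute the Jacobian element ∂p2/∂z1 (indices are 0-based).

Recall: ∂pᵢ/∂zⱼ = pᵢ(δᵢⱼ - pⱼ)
∂p2/∂z1 = -0.01185

p = softmax(z) = [0.4879, 0.02429, 0.4879]
p2 = 0.4879, p1 = 0.02429

∂p2/∂z1 = -p2 × p1 = -0.4879 × 0.02429 = -0.01185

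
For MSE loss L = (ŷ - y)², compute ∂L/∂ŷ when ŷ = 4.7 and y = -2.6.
∂L/∂ŷ = 14.6

∂L/∂ŷ = 2(ŷ - y) = 2(4.7 - -2.6) = 2(7.3) = 14.6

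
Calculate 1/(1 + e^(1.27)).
0.2193

sigmoid(-1.27) = 1/(1 + e^(1.27)) = 1/(1 + 3.561) = 0.2193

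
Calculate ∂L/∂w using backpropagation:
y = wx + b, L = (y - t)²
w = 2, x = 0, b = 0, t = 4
∂L/∂w = 0

y = wx + b = (2)(0) + 0 = 0
∂L/∂y = 2(y - t) = 2(0 - 4) = -8
∂y/∂w = x = 0
∂L/∂w = ∂L/∂y · ∂y/∂w = -8 × 0 = 0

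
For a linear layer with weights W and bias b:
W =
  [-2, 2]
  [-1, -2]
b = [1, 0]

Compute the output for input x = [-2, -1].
y = [3, 4]

Wx = [-2×-2 + 2×-1, -1×-2 + -2×-1]
   = [2, 4]
y = Wx + b = [2 + 1, 4 + 0] = [3, 4]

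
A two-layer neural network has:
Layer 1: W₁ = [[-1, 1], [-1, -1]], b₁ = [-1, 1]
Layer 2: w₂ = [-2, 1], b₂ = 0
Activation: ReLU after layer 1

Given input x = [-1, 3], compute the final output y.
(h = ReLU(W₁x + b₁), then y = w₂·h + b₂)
y = -6

Layer 1 pre-activation: z₁ = [3, -1]
After ReLU: h = [3, 0]
Layer 2 output: y = -2×3 + 1×0 + 0 = -6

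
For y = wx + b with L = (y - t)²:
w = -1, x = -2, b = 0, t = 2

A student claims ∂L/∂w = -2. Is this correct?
Incorrect

y = (-1)(-2) + 0 = 2
∂L/∂y = 2(y - t) = 2(2 - 2) = 0
∂y/∂w = x = -2
∂L/∂w = 0 × -2 = 0

Claimed value: -2
Incorrect: The correct gradient is 0.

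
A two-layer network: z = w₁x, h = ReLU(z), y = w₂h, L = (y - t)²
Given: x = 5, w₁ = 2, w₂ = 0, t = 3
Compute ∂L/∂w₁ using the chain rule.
∂L/∂w₁ = 0

Forward pass:
z = w₁x = 2×5 = 10
h = ReLU(10) = 10
y = w₂h = 0×10 = 0

Backward pass:
∂L/∂y = 2(y - t) = 2(0 - 3) = -6
∂y/∂h = w₂ = 0
∂h/∂z = 1 (ReLU derivative)
∂z/∂w₁ = x = 5

∂L/∂w₁ = -6 × 0 × 1 × 5 = 0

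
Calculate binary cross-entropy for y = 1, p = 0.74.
L = 0.3011

L = -1·log(0.74) - 0·log(0.26) = -log(0.74) = 0.3011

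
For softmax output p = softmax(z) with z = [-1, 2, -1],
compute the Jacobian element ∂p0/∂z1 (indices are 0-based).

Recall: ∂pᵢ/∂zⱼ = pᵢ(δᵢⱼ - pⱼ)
∂p0/∂z1 = -0.04118

p = softmax(z) = [0.04528, 0.9094, 0.04528]
p0 = 0.04528, p1 = 0.9094

∂p0/∂z1 = -p0 × p1 = -0.04528 × 0.9094 = -0.04118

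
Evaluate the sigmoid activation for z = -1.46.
0.1885

sigmoid(-1.46) = 1/(1 + e^(1.46)) = 1/(1 + 4.306) = 0.1885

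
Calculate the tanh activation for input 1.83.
0.9498

tanh(1.83) = (e^(1.83) - e^(-1.83))/(e^(1.83) + e^(-1.83)) = 0.9498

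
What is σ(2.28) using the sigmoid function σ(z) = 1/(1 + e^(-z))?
0.9072

sigmoid(2.28) = 1/(1 + e^(-2.28)) = 1/(1 + 0.1023) = 0.9072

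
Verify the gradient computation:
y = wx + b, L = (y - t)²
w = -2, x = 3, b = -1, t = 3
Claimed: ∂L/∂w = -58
Incorrect

y = (-2)(3) + -1 = -7
∂L/∂y = 2(y - t) = 2(-7 - 3) = -20
∂y/∂w = x = 3
∂L/∂w = -20 × 3 = -60

Claimed value: -58
Incorrect: The correct gradient is -60.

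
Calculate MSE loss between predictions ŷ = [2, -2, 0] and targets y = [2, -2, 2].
MSE = 1.333

MSE = (1/3)((2-2)² + (-2--2)² + (0-2)²) = (1/3)(0 + 0 + 4) = 1.333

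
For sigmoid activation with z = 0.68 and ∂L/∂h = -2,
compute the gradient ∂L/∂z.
∂L/∂z = -0.4464

σ(0.68) = 0.6637
σ'(0.68) = σ(0.68)(1 - σ(0.68)) = 0.6637 × 0.3363 = 0.2232
∂L/∂z = ∂L/∂h · σ'(z) = -2 × 0.2232 = -0.4464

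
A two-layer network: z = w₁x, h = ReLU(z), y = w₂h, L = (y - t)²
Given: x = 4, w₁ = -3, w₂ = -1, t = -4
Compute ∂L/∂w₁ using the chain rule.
∂L/∂w₁ = 0

Forward pass:
z = w₁x = -3×4 = -12
h = ReLU(-12) = 0
y = w₂h = -1×0 = 0

Backward pass:
∂L/∂y = 2(y - t) = 2(0 - -4) = 8
∂y/∂h = w₂ = -1
∂h/∂z = 0 (ReLU derivative)
∂z/∂w₁ = x = 4

∂L/∂w₁ = 8 × -1 × 0 × 4 = 0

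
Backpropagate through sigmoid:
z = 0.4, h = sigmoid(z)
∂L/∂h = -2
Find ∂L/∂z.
∂L/∂z = -0.4805

σ(0.4) = 0.5987
σ'(0.4) = σ(0.4)(1 - σ(0.4)) = 0.5987 × 0.4013 = 0.2403
∂L/∂z = ∂L/∂h · σ'(z) = -2 × 0.2403 = -0.4805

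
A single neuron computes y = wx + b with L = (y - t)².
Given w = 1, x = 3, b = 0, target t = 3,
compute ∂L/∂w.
∂L/∂w = 0

y = wx + b = (1)(3) + 0 = 3
∂L/∂y = 2(y - t) = 2(3 - 3) = 0
∂y/∂w = x = 3
∂L/∂w = ∂L/∂y · ∂y/∂w = 0 × 3 = 0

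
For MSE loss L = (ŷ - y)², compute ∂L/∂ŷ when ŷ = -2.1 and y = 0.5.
∂L/∂ŷ = -5.2

∂L/∂ŷ = 2(ŷ - y) = 2(-2.1 - 0.5) = 2(-2.6) = -5.2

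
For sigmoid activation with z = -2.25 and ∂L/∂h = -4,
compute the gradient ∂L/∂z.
∂L/∂z = -0.345

σ(-2.25) = 0.09535
σ'(-2.25) = σ(-2.25)(1 - σ(-2.25)) = 0.09535 × 0.9047 = 0.08626
∂L/∂z = ∂L/∂h · σ'(z) = -4 × 0.08626 = -0.345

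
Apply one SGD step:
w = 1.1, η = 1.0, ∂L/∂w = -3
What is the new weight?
w_new = 4.1

w_new = w - η·∂L/∂w = 1.1 - 1.0×(-3) = 1.1 - (-3) = 4.1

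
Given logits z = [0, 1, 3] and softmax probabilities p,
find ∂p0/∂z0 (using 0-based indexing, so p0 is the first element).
∂p0/∂z0 = 0.04025

p = softmax(z) = [0.04201, 0.1142, 0.8438]
p0 = 0.04201

∂p0/∂z0 = p0(1 - p0) = 0.04201 × (1 - 0.04201) = 0.04025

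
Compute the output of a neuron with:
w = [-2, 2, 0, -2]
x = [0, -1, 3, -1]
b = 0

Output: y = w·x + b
y = 0

y = (-2)(0) + (2)(-1) + (0)(3) + (-2)(-1) + 0 = 0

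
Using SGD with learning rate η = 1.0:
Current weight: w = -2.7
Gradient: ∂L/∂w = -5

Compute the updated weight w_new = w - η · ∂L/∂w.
w_new = 2.3

w_new = w - η·∂L/∂w = -2.7 - 1.0×(-5) = -2.7 - (-5) = 2.3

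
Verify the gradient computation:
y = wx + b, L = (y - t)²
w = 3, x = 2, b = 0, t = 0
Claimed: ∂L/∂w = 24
Correct

y = (3)(2) + 0 = 6
∂L/∂y = 2(y - t) = 2(6 - 0) = 12
∂y/∂w = x = 2
∂L/∂w = 12 × 2 = 24

Claimed value: 24
Correct: The correct gradient is 24.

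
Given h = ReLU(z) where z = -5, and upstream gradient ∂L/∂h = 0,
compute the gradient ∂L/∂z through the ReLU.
∂L/∂z = 0

h = ReLU(-5) = 0
Since z < 0: ∂h/∂z = 0
∂L/∂z = ∂L/∂h · ∂h/∂z = 0 × 0 = 0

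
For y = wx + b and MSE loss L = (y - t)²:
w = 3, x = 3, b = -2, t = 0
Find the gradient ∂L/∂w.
∂L/∂w = 42

y = wx + b = (3)(3) + -2 = 7
∂L/∂y = 2(y - t) = 2(7 - 0) = 14
∂y/∂w = x = 3
∂L/∂w = ∂L/∂y · ∂y/∂w = 14 × 3 = 42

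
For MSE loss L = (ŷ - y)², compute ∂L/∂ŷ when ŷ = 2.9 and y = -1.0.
∂L/∂ŷ = 7.8

∂L/∂ŷ = 2(ŷ - y) = 2(2.9 - -1.0) = 2(3.9) = 7.8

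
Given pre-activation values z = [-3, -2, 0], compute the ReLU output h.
h = [0, 0, 0]

ReLU applied element-wise: max(0,-3)=0, max(0,-2)=0, max(0,0)=0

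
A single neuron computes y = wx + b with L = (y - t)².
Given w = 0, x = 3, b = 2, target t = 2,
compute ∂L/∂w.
∂L/∂w = 0

y = wx + b = (0)(3) + 2 = 2
∂L/∂y = 2(y - t) = 2(2 - 2) = 0
∂y/∂w = x = 3
∂L/∂w = ∂L/∂y · ∂y/∂w = 0 × 3 = 0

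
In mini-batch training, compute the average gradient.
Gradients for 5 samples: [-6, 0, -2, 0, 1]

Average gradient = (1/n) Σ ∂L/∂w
Average gradient = -1.4

Average = (1/5)(-6 + 0 + -2 + 0 + 1) = -7/5 = -1.4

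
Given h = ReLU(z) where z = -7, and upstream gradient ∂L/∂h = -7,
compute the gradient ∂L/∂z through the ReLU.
∂L/∂z = 0

h = ReLU(-7) = 0
Since z < 0: ∂h/∂z = 0
∂L/∂z = ∂L/∂h · ∂h/∂z = -7 × 0 = 0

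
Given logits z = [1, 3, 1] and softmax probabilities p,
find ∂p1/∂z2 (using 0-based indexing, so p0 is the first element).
∂p1/∂z2 = -0.08382

p = softmax(z) = [0.1065, 0.787, 0.1065]
p1 = 0.787, p2 = 0.1065

∂p1/∂z2 = -p1 × p2 = -0.787 × 0.1065 = -0.08382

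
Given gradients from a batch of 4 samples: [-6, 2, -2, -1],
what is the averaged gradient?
Average gradient = -1.75

Average = (1/4)(-6 + 2 + -2 + -1) = -7/4 = -1.75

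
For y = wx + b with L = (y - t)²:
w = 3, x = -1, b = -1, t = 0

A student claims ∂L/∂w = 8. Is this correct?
Correct

y = (3)(-1) + -1 = -4
∂L/∂y = 2(y - t) = 2(-4 - 0) = -8
∂y/∂w = x = -1
∂L/∂w = -8 × -1 = 8

Claimed value: 8
Correct: The correct gradient is 8.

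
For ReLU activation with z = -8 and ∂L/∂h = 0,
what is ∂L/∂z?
∂L/∂z = 0

h = ReLU(-8) = 0
Since z < 0: ∂h/∂z = 0
∂L/∂z = ∂L/∂h · ∂h/∂z = 0 × 0 = 0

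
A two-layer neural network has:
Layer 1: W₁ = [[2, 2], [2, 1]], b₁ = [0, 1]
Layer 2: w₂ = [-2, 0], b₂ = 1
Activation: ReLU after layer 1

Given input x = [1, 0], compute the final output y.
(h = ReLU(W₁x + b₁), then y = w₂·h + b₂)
y = -3

Layer 1 pre-activation: z₁ = [2, 3]
After ReLU: h = [2, 3]
Layer 2 output: y = -2×2 + 0×3 + 1 = -3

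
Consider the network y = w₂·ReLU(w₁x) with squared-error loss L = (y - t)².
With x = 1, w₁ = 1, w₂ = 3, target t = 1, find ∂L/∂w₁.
∂L/∂w₁ = 12

Forward pass:
z = w₁x = 1×1 = 1
h = ReLU(1) = 1
y = w₂h = 3×1 = 3

Backward pass:
∂L/∂y = 2(y - t) = 2(3 - 1) = 4
∂y/∂h = w₂ = 3
∂h/∂z = 1 (ReLU derivative)
∂z/∂w₁ = x = 1

∂L/∂w₁ = 4 × 3 × 1 × 1 = 12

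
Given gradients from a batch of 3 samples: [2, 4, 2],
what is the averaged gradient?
Average gradient = 2.667

Average = (1/3)(2 + 4 + 2) = 8/3 = 2.667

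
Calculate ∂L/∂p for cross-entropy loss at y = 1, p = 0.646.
∂L/∂p = -1.548

∂L/∂p = -y/p + (1-y)/(1-p) = -1/0.646 + 0 = -1.548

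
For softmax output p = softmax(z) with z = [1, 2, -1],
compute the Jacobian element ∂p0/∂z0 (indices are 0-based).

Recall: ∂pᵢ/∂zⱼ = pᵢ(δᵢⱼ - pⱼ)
∂p0/∂z0 = 0.1922

p = softmax(z) = [0.2595, 0.7054, 0.03512]
p0 = 0.2595

∂p0/∂z0 = p0(1 - p0) = 0.2595 × (1 - 0.2595) = 0.1922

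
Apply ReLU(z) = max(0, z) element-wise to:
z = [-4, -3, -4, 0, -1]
h = [0, 0, 0, 0, 0]

ReLU applied element-wise: max(0,-4)=0, max(0,-3)=0, max(0,-4)=0, max(0,0)=0, max(0,-1)=0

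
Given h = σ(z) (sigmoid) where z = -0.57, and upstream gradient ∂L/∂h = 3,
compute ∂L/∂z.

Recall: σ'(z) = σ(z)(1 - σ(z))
∂L/∂z = 0.6922

σ(-0.57) = 0.3612
σ'(-0.57) = σ(-0.57)(1 - σ(-0.57)) = 0.3612 × 0.6388 = 0.2307
∂L/∂z = ∂L/∂h · σ'(z) = 3 × 0.2307 = 0.6922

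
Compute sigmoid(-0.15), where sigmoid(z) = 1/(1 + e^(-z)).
0.4626

sigmoid(-0.15) = 1/(1 + e^(0.15)) = 1/(1 + 1.162) = 0.4626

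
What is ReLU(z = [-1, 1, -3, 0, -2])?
h = [0, 1, 0, 0, 0]

ReLU applied element-wise: max(0,-1)=0, max(0,1)=1, max(0,-3)=0, max(0,0)=0, max(0,-2)=0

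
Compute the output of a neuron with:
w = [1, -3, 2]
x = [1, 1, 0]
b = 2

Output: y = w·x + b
y = 0

y = (1)(1) + (-3)(1) + (2)(0) + 2 = 0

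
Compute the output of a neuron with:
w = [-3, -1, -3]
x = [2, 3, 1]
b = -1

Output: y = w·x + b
y = -13

y = (-3)(2) + (-1)(3) + (-3)(1) + -1 = -13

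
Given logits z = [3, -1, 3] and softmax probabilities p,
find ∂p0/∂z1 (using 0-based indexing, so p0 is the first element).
∂p0/∂z1 = -0.004496

p = softmax(z) = [0.4955, 0.009075, 0.4955]
p0 = 0.4955, p1 = 0.009075

∂p0/∂z1 = -p0 × p1 = -0.4955 × 0.009075 = -0.004496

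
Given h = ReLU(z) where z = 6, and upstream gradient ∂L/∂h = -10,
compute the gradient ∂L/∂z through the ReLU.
∂L/∂z = -10

h = ReLU(6) = 6
Since z > 0: ∂h/∂z = 1
∂L/∂z = ∂L/∂h · ∂h/∂z = -10 × 1 = -10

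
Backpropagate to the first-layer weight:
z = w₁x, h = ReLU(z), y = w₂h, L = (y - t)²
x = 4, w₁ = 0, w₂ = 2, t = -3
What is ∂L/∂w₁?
∂L/∂w₁ = 0

Forward pass:
z = w₁x = 0×4 = 0
h = ReLU(0) = 0
y = w₂h = 2×0 = 0

Backward pass:
∂L/∂y = 2(y - t) = 2(0 - -3) = 6
∂y/∂h = w₂ = 2
∂h/∂z = 0 (ReLU derivative)
∂z/∂w₁ = x = 4

∂L/∂w₁ = 6 × 2 × 0 × 4 = 0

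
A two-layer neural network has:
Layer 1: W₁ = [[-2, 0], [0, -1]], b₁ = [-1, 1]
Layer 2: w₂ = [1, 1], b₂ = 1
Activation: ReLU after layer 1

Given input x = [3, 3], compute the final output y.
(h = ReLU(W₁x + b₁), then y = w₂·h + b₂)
y = 1

Layer 1 pre-activation: z₁ = [-7, -2]
After ReLU: h = [0, 0]
Layer 2 output: y = 1×0 + 1×0 + 1 = 1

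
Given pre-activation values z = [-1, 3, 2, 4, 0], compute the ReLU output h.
h = [0, 3, 2, 4, 0]

ReLU applied element-wise: max(0,-1)=0, max(0,3)=3, max(0,2)=2, max(0,4)=4, max(0,0)=0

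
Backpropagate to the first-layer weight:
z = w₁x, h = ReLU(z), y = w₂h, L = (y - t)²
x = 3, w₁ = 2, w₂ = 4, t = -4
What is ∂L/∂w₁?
∂L/∂w₁ = 672

Forward pass:
z = w₁x = 2×3 = 6
h = ReLU(6) = 6
y = w₂h = 4×6 = 24

Backward pass:
∂L/∂y = 2(y - t) = 2(24 - -4) = 56
∂y/∂h = w₂ = 4
∂h/∂z = 1 (ReLU derivative)
∂z/∂w₁ = x = 3

∂L/∂w₁ = 56 × 4 × 1 × 3 = 672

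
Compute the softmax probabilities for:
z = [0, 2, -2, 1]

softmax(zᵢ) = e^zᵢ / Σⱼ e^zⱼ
p = [0.0889, 0.6572, 0.012, 0.2418]

exp(z) = [1, 7.389, 0.1353, 2.718]
Sum = 11.24
p = [0.0889, 0.6572, 0.012, 0.2418]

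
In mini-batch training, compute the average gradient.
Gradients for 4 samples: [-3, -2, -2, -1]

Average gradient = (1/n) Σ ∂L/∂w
Average gradient = -2

Average = (1/4)(-3 + -2 + -2 + -1) = -8/4 = -2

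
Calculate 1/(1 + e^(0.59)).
0.3566

sigmoid(-0.59) = 1/(1 + e^(0.59)) = 1/(1 + 1.804) = 0.3566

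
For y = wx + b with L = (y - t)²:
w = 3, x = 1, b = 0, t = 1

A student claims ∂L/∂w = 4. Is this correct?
Correct

y = (3)(1) + 0 = 3
∂L/∂y = 2(y - t) = 2(3 - 1) = 4
∂y/∂w = x = 1
∂L/∂w = 4 × 1 = 4

Claimed value: 4
Correct: The correct gradient is 4.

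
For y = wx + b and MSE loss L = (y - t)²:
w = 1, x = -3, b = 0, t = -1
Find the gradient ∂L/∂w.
∂L/∂w = 12

y = wx + b = (1)(-3) + 0 = -3
∂L/∂y = 2(y - t) = 2(-3 - -1) = -4
∂y/∂w = x = -3
∂L/∂w = ∂L/∂y · ∂y/∂w = -4 × -3 = 12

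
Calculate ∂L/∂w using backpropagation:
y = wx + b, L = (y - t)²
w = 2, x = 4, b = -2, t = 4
∂L/∂w = 16

y = wx + b = (2)(4) + -2 = 6
∂L/∂y = 2(y - t) = 2(6 - 4) = 4
∂y/∂w = x = 4
∂L/∂w = ∂L/∂y · ∂y/∂w = 4 × 4 = 16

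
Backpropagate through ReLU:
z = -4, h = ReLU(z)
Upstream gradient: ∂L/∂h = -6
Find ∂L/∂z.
∂L/∂z = 0

h = ReLU(-4) = 0
Since z < 0: ∂h/∂z = 0
∂L/∂z = ∂L/∂h · ∂h/∂z = -6 × 0 = 0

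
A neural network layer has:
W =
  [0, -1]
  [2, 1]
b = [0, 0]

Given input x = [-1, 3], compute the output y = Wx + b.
y = [-3, 1]

Wx = [0×-1 + -1×3, 2×-1 + 1×3]
   = [-3, 1]
y = Wx + b = [-3 + 0, 1 + 0] = [-3, 1]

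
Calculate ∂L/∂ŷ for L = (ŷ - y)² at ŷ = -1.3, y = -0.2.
∂L/∂ŷ = -2.2

∂L/∂ŷ = 2(ŷ - y) = 2(-1.3 - -0.2) = 2(-1.1) = -2.2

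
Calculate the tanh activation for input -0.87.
-0.7014

tanh(-0.87) = (e^(-0.87) - e^(0.87))/(e^(-0.87) + e^(0.87)) = -0.7014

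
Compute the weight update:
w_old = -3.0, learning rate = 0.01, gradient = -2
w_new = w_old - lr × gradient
w_new = -2.98

w_new = w - η·∂L/∂w = -3.0 - 0.01×(-2) = -3.0 - (-0.02) = -2.98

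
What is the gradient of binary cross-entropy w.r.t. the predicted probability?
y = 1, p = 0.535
∂L/∂p = -1.869

∂L/∂p = -y/p + (1-y)/(1-p) = -1/0.535 + 0 = -1.869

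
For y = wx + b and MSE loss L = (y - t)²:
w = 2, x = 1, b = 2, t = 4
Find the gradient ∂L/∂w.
∂L/∂w = 0

y = wx + b = (2)(1) + 2 = 4
∂L/∂y = 2(y - t) = 2(4 - 4) = 0
∂y/∂w = x = 1
∂L/∂w = ∂L/∂y · ∂y/∂w = 0 × 1 = 0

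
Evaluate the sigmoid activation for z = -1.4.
0.1978

sigmoid(-1.4) = 1/(1 + e^(1.4)) = 1/(1 + 4.055) = 0.1978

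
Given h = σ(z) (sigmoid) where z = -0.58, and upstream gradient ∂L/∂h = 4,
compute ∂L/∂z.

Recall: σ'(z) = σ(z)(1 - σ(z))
∂L/∂z = 0.9204

σ(-0.58) = 0.3589
σ'(-0.58) = σ(-0.58)(1 - σ(-0.58)) = 0.3589 × 0.6411 = 0.2301
∂L/∂z = ∂L/∂h · σ'(z) = 4 × 0.2301 = 0.9204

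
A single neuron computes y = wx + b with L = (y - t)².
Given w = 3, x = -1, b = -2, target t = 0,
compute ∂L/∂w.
∂L/∂w = 10

y = wx + b = (3)(-1) + -2 = -5
∂L/∂y = 2(y - t) = 2(-5 - 0) = -10
∂y/∂w = x = -1
∂L/∂w = ∂L/∂y · ∂y/∂w = -10 × -1 = 10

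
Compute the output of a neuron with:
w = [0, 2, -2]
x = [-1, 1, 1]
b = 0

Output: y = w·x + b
y = 0

y = (0)(-1) + (2)(1) + (-2)(1) + 0 = 0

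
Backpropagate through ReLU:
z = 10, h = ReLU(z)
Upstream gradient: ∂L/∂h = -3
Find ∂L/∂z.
∂L/∂z = -3

h = ReLU(10) = 10
Since z > 0: ∂h/∂z = 1
∂L/∂z = ∂L/∂h · ∂h/∂z = -3 × 1 = -3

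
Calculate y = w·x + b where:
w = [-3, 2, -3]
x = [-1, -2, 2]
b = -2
y = -9

y = (-3)(-1) + (2)(-2) + (-3)(2) + -2 = -9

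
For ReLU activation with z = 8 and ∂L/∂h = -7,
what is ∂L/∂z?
∂L/∂z = -7

h = ReLU(8) = 8
Since z > 0: ∂h/∂z = 1
∂L/∂z = ∂L/∂h · ∂h/∂z = -7 × 1 = -7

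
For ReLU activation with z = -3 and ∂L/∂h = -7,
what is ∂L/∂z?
∂L/∂z = 0

h = ReLU(-3) = 0
Since z < 0: ∂h/∂z = 0
∂L/∂z = ∂L/∂h · ∂h/∂z = -7 × 0 = 0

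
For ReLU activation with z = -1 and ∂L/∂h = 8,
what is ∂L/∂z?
∂L/∂z = 0

h = ReLU(-1) = 0
Since z < 0: ∂h/∂z = 0
∂L/∂z = ∂L/∂h · ∂h/∂z = 8 × 0 = 0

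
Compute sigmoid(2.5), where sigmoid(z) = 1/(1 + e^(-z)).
0.9241

sigmoid(2.5) = 1/(1 + e^(-2.5)) = 1/(1 + 0.08208) = 0.9241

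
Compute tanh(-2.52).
-0.9871

tanh(-2.52) = (e^(-2.52) - e^(2.52))/(e^(-2.52) + e^(2.52)) = -0.9871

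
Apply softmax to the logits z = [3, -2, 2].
p = [0.7275, 0.0049, 0.2676]

exp(z) = [20.09, 0.1353, 7.389]
Sum = 27.61
p = [0.7275, 0.0049, 0.2676]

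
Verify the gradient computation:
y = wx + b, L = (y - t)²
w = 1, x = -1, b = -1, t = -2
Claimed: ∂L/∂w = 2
Incorrect

y = (1)(-1) + -1 = -2
∂L/∂y = 2(y - t) = 2(-2 - -2) = 0
∂y/∂w = x = -1
∂L/∂w = 0 × -1 = 0

Claimed value: 2
Incorrect: The correct gradient is 0.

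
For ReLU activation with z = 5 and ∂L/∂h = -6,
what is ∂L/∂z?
∂L/∂z = -6

h = ReLU(5) = 5
Since z > 0: ∂h/∂z = 1
∂L/∂z = ∂L/∂h · ∂h/∂z = -6 × 1 = -6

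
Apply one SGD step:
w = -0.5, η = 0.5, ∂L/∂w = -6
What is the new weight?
w_new = 2.5

w_new = w - η·∂L/∂w = -0.5 - 0.5×(-6) = -0.5 - (-3) = 2.5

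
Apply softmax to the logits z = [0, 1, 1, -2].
p = [0.1522, 0.4136, 0.4136, 0.0206]

exp(z) = [1, 2.718, 2.718, 0.1353]
Sum = 6.572
p = [0.1522, 0.4136, 0.4136, 0.0206]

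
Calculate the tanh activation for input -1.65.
-0.9289

tanh(-1.65) = (e^(-1.65) - e^(1.65))/(e^(-1.65) + e^(1.65)) = -0.9289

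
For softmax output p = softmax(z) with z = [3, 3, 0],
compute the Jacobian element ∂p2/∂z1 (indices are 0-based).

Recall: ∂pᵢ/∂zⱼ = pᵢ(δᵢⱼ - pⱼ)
∂p2/∂z1 = -0.01185

p = softmax(z) = [0.4879, 0.4879, 0.02429]
p2 = 0.02429, p1 = 0.4879

∂p2/∂z1 = -p2 × p1 = -0.02429 × 0.4879 = -0.01185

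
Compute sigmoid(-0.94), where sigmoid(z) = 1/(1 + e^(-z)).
0.2809

sigmoid(-0.94) = 1/(1 + e^(0.94)) = 1/(1 + 2.56) = 0.2809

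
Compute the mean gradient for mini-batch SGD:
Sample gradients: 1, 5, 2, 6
Average gradient = 3.5

Average = (1/4)(1 + 5 + 2 + 6) = 14/4 = 3.5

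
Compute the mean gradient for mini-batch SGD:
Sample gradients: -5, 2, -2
Average gradient = -1.667

Average = (1/3)(-5 + 2 + -2) = -5/3 = -1.667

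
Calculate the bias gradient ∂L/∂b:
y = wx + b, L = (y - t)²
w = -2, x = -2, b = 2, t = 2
∂L/∂b = 8

y = wx + b = (-2)(-2) + 2 = 6
∂L/∂y = 2(y - t) = 2(6 - 2) = 8
∂y/∂b = 1
∂L/∂b = ∂L/∂y · ∂y/∂b = 8 × 1 = 8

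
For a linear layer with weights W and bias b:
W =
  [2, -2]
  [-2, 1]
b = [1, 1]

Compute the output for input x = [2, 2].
y = [1, -1]

Wx = [2×2 + -2×2, -2×2 + 1×2]
   = [0, -2]
y = Wx + b = [0 + 1, -2 + 1] = [1, -1]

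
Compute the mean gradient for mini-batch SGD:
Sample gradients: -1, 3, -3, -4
Average gradient = -1.25

Average = (1/4)(-1 + 3 + -3 + -4) = -5/4 = -1.25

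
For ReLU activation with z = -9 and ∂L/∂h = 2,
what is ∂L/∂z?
∂L/∂z = 0

h = ReLU(-9) = 0
Since z < 0: ∂h/∂z = 0
∂L/∂z = ∂L/∂h · ∂h/∂z = 2 × 0 = 0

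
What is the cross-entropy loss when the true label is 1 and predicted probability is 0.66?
L = 0.4155

L = -1·log(0.66) - 0·log(0.34) = -log(0.66) = 0.4155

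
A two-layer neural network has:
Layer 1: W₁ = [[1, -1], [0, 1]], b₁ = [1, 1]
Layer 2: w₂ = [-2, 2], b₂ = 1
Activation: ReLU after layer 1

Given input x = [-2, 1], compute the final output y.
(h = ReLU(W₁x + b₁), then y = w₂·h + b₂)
y = 5

Layer 1 pre-activation: z₁ = [-2, 2]
After ReLU: h = [0, 2]
Layer 2 output: y = -2×0 + 2×2 + 1 = 5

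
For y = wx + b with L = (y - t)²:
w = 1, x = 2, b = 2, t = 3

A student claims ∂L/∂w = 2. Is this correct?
Incorrect

y = (1)(2) + 2 = 4
∂L/∂y = 2(y - t) = 2(4 - 3) = 2
∂y/∂w = x = 2
∂L/∂w = 2 × 2 = 4

Claimed value: 2
Incorrect: The correct gradient is 4.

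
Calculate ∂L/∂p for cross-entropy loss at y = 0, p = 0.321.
∂L/∂p = 1.473

∂L/∂p = -y/p + (1-y)/(1-p) = 0 + 1/0.679 = 1.473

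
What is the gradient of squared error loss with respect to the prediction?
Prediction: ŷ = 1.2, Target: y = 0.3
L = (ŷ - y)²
∂L/∂ŷ = 1.8

∂L/∂ŷ = 2(ŷ - y) = 2(1.2 - 0.3) = 2(0.9) = 1.8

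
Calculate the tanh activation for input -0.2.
-0.1974

tanh(-0.2) = (e^(-0.2) - e^(0.2))/(e^(-0.2) + e^(0.2)) = -0.1974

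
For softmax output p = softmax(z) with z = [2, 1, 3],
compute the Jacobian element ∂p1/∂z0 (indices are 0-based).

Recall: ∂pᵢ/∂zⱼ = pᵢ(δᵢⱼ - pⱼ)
∂p1/∂z0 = -0.02203

p = softmax(z) = [0.2447, 0.09003, 0.6652]
p1 = 0.09003, p0 = 0.2447

∂p1/∂z0 = -p1 × p0 = -0.09003 × 0.2447 = -0.02203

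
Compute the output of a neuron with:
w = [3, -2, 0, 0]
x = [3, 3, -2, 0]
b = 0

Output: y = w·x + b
y = 3

y = (3)(3) + (-2)(3) + (0)(-2) + (0)(0) + 0 = 3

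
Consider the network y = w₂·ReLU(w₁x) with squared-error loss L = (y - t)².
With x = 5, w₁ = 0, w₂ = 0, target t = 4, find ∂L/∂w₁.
∂L/∂w₁ = 0

Forward pass:
z = w₁x = 0×5 = 0
h = ReLU(0) = 0
y = w₂h = 0×0 = 0

Backward pass:
∂L/∂y = 2(y - t) = 2(0 - 4) = -8
∂y/∂h = w₂ = 0
∂h/∂z = 0 (ReLU derivative)
∂z/∂w₁ = x = 5

∂L/∂w₁ = -8 × 0 × 0 × 5 = 0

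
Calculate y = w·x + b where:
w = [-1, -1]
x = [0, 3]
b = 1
y = -2

y = (-1)(0) + (-1)(3) + 1 = -2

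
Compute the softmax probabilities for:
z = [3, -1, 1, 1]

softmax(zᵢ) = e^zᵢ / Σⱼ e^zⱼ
p = [0.7758, 0.0142, 0.105, 0.105]

exp(z) = [20.09, 0.3679, 2.718, 2.718]
Sum = 25.89
p = [0.7758, 0.0142, 0.105, 0.105]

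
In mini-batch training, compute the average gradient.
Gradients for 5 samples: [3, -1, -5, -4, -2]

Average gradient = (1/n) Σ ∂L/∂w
Average gradient = -1.8

Average = (1/5)(3 + -1 + -5 + -4 + -2) = -9/5 = -1.8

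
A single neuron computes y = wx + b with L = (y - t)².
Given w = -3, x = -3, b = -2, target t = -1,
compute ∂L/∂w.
∂L/∂w = -48

y = wx + b = (-3)(-3) + -2 = 7
∂L/∂y = 2(y - t) = 2(7 - -1) = 16
∂y/∂w = x = -3
∂L/∂w = ∂L/∂y · ∂y/∂w = 16 × -3 = -48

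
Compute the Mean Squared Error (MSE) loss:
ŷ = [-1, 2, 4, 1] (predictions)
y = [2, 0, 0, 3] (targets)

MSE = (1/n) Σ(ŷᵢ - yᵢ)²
MSE = 8.25

MSE = (1/4)((-1-2)² + (2-0)² + (4-0)² + (1-3)²) = (1/4)(9 + 4 + 16 + 4) = 8.25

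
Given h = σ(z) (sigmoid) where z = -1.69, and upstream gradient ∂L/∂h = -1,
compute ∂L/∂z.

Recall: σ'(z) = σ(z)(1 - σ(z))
∂L/∂z = -0.1315

σ(-1.69) = 0.1558
σ'(-1.69) = σ(-1.69)(1 - σ(-1.69)) = 0.1558 × 0.8442 = 0.1315
∂L/∂z = ∂L/∂h · σ'(z) = -1 × 0.1315 = -0.1315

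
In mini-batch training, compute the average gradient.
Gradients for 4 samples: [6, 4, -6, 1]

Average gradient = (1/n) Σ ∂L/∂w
Average gradient = 1.25

Average = (1/4)(6 + 4 + -6 + 1) = 5/4 = 1.25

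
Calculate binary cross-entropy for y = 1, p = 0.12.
L = 2.12

L = -1·log(0.12) - 0·log(0.88) = -log(0.12) = 2.12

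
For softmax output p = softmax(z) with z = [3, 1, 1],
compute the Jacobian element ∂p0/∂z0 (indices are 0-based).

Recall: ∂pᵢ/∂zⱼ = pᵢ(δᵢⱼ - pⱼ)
∂p0/∂z0 = 0.1676

p = softmax(z) = [0.787, 0.1065, 0.1065]
p0 = 0.787

∂p0/∂z0 = p0(1 - p0) = 0.787 × (1 - 0.787) = 0.1676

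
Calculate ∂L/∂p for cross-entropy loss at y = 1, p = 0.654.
∂L/∂p = -1.529

∂L/∂p = -y/p + (1-y)/(1-p) = -1/0.654 + 0 = -1.529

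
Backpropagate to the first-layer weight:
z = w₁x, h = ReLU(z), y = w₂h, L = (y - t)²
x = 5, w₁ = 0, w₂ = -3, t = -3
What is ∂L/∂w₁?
∂L/∂w₁ = 0

Forward pass:
z = w₁x = 0×5 = 0
h = ReLU(0) = 0
y = w₂h = -3×0 = 0

Backward pass:
∂L/∂y = 2(y - t) = 2(0 - -3) = 6
∂y/∂h = w₂ = -3
∂h/∂z = 0 (ReLU derivative)
∂z/∂w₁ = x = 5

∂L/∂w₁ = 6 × -3 × 0 × 5 = 0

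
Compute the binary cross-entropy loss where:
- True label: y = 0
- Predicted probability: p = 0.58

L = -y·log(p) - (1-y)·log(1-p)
L = 0.8675

L = -0·log(0.58) - 1·log(0.42) = -log(0.42) = 0.8675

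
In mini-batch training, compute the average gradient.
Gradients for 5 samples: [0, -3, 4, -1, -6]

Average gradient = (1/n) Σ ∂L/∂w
Average gradient = -1.2

Average = (1/5)(0 + -3 + 4 + -1 + -6) = -6/5 = -1.2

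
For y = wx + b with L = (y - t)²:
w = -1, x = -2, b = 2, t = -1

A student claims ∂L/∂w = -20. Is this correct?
Correct

y = (-1)(-2) + 2 = 4
∂L/∂y = 2(y - t) = 2(4 - -1) = 10
∂y/∂w = x = -2
∂L/∂w = 10 × -2 = -20

Claimed value: -20
Correct: The correct gradient is -20.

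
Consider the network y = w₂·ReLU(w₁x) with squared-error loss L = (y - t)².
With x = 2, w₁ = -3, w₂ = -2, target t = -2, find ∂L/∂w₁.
∂L/∂w₁ = 0

Forward pass:
z = w₁x = -3×2 = -6
h = ReLU(-6) = 0
y = w₂h = -2×0 = 0

Backward pass:
∂L/∂y = 2(y - t) = 2(0 - -2) = 4
∂y/∂h = w₂ = -2
∂h/∂z = 0 (ReLU derivative)
∂z/∂w₁ = x = 2

∂L/∂w₁ = 4 × -2 × 0 × 2 = 0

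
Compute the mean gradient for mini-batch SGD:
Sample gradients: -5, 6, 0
Average gradient = 0.3333

Average = (1/3)(-5 + 6 + 0) = 1/3 = 0.3333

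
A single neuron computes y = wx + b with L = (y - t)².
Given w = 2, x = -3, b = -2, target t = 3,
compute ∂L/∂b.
∂L/∂b = -22

y = wx + b = (2)(-3) + -2 = -8
∂L/∂y = 2(y - t) = 2(-8 - 3) = -22
∂y/∂b = 1
∂L/∂b = ∂L/∂y · ∂y/∂b = -22 × 1 = -22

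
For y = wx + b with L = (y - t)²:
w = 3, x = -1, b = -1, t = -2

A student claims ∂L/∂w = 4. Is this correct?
Correct

y = (3)(-1) + -1 = -4
∂L/∂y = 2(y - t) = 2(-4 - -2) = -4
∂y/∂w = x = -1
∂L/∂w = -4 × -1 = 4

Claimed value: 4
Correct: The correct gradient is 4.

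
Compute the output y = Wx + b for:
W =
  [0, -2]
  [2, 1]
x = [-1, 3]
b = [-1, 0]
y = [-7, 1]

Wx = [0×-1 + -2×3, 2×-1 + 1×3]
   = [-6, 1]
y = Wx + b = [-6 + -1, 1 + 0] = [-7, 1]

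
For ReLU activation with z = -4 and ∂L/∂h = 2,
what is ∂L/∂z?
∂L/∂z = 0

h = ReLU(-4) = 0
Since z < 0: ∂h/∂z = 0
∂L/∂z = ∂L/∂h · ∂h/∂z = 2 × 0 = 0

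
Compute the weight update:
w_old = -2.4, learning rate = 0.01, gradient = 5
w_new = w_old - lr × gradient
w_new = -2.45

w_new = w - η·∂L/∂w = -2.4 - 0.01×(5) = -2.4 - (0.05) = -2.45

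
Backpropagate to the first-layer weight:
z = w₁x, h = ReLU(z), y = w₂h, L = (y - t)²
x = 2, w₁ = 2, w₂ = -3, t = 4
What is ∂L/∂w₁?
∂L/∂w₁ = 192

Forward pass:
z = w₁x = 2×2 = 4
h = ReLU(4) = 4
y = w₂h = -3×4 = -12

Backward pass:
∂L/∂y = 2(y - t) = 2(-12 - 4) = -32
∂y/∂h = w₂ = -3
∂h/∂z = 1 (ReLU derivative)
∂z/∂w₁ = x = 2

∂L/∂w₁ = -32 × -3 × 1 × 2 = 192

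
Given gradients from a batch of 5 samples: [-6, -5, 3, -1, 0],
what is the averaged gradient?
Average gradient = -1.8

Average = (1/5)(-6 + -5 + 3 + -1 + 0) = -9/5 = -1.8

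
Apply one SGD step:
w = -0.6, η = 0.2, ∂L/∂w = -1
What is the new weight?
w_new = -0.4

w_new = w - η·∂L/∂w = -0.6 - 0.2×(-1) = -0.6 - (-0.2) = -0.4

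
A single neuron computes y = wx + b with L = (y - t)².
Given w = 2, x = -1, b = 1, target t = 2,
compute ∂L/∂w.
∂L/∂w = 6

y = wx + b = (2)(-1) + 1 = -1
∂L/∂y = 2(y - t) = 2(-1 - 2) = -6
∂y/∂w = x = -1
∂L/∂w = ∂L/∂y · ∂y/∂w = -6 × -1 = 6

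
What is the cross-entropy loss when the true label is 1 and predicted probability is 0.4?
L = 0.9163

L = -1·log(0.4) - 0·log(0.6) = -log(0.4) = 0.9163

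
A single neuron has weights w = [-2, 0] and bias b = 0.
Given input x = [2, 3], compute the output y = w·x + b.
y = -4

y = (-2)(2) + (0)(3) + 0 = -4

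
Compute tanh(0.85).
0.6911

tanh(0.85) = (e^(0.85) - e^(-0.85))/(e^(0.85) + e^(-0.85)) = 0.6911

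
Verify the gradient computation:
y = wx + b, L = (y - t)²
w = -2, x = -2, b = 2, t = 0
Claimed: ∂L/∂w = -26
Incorrect

y = (-2)(-2) + 2 = 6
∂L/∂y = 2(y - t) = 2(6 - 0) = 12
∂y/∂w = x = -2
∂L/∂w = 12 × -2 = -24

Claimed value: -26
Incorrect: The correct gradient is -24.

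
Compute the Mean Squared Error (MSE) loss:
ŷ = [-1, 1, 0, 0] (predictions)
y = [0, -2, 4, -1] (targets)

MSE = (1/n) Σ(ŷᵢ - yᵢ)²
MSE = 6.75

MSE = (1/4)((-1-0)² + (1--2)² + (0-4)² + (0--1)²) = (1/4)(1 + 9 + 16 + 1) = 6.75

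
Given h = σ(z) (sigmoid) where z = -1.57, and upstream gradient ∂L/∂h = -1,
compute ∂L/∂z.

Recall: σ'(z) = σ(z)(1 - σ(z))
∂L/∂z = -0.1426

σ(-1.57) = 0.1722
σ'(-1.57) = σ(-1.57)(1 - σ(-1.57)) = 0.1722 × 0.8278 = 0.1426
∂L/∂z = ∂L/∂h · σ'(z) = -1 × 0.1426 = -0.1426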